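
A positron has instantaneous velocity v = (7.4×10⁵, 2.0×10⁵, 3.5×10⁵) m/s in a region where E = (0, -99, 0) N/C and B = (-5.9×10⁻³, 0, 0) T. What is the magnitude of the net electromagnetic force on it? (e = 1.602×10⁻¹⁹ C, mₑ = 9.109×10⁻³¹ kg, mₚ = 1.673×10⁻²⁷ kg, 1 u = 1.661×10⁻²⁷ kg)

v×B = (0, -2060, 1180) N/C.
E + v×B = (0, -2160, 1180) N/C.
F = q(E + v×B) = (1.602×10⁻¹⁹ C)·(0, -2160, 1180) = (0, -3.47×10⁻¹⁶, 1.89×10⁻¹⁶) N.
|F| = 3.95×10⁻¹⁶ N.

|F| ≈ 3.95×10⁻¹⁶ N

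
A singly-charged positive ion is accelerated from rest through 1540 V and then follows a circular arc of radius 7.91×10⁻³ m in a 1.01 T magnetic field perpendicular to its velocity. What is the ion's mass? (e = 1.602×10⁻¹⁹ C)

Combine |q|V = ½mv² and r = mv/(|q|B): eliminate v to get m = qB²r²/(2V).
m = (1.602×10⁻¹⁹)(1.01)²(7.91×10⁻³)²/(2·1540) ≈ 3.32×10⁻²⁷ kg.

m ≈ 3.32×10⁻²⁷ kg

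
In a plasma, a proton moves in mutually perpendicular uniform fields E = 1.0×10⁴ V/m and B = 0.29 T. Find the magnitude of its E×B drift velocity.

v_d ≈ 3.4×10⁴ m/s

In crossed fields the guiding centre drifts at v_d = |E×B|/B² = E/B, independent of charge and mass.
v_d = 1.0×10⁴/0.29 = 3.4×10⁴ m/s.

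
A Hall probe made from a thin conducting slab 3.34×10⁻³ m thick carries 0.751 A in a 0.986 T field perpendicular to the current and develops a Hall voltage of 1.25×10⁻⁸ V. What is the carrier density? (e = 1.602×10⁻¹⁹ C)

From V_H = IB/(n e t), n = IB/(V_H e t).
n = (0.751)(0.986)/((1.25×10⁻⁸)(1.602×10⁻¹⁹)(3.34×10⁻³)) ≈ 1.11×10²⁹ m⁻³.

n ≈ 1.11×10²⁹ m⁻³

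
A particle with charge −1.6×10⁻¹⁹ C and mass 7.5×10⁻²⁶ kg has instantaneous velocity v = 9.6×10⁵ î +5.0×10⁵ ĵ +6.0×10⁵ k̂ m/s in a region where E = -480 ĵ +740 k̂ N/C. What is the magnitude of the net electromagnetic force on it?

|F| ≈ 1.41×10⁻¹⁶ N

Only an electric field acts, so F = qE = (−1.6×10⁻¹⁹ C)·(0, -480, 740) = (0, 7.68×10⁻¹⁷, -1.18×10⁻¹⁶) N.
|F| = 1.41×10⁻¹⁶ N.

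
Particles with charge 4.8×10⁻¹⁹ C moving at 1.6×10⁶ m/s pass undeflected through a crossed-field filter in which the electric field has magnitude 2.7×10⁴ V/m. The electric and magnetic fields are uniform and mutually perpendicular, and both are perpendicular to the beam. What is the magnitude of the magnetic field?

B = 0.017 T

Balance of forces in the selector: qE = qvB ⇒ B = E/v.
B = 2.7×10⁴/1.6×10⁶ = 0.017 T.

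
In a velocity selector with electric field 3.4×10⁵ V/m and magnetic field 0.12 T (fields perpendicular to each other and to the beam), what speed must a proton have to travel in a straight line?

Straight-line motion ⇒ electric and magnetic forces cancel, so E = vB.
v = E/B = 3.4×10⁵/0.12 = 2.8×10⁶ m/s.

v = 2.8×10⁶ m/s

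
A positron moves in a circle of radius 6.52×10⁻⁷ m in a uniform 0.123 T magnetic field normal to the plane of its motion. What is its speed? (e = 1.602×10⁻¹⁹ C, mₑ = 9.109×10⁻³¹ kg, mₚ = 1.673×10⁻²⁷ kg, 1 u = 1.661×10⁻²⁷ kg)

v ≈ 1.41×10⁴ m/s

From |q|vB = mv²/r, v = |q|Br/m.
v = (1.602×10⁻¹⁹)(0.123)(6.52×10⁻⁷)/9.109×10⁻³¹ ≈ 1.41×10⁴ m/s.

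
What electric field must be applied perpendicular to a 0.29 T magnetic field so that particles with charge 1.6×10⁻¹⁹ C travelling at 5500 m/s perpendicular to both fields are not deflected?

E = 1600 V/m

For straight-line motion qE = qvB, so E = vB.
E = 5500 × 0.29 = 1600 V/m.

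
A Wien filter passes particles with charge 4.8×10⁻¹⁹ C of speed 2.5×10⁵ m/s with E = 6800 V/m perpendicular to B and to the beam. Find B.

B = 0.027 T

Balance of forces in the selector: qE = qvB ⇒ B = E/v.
B = 6800/2.5×10⁵ = 0.027 T.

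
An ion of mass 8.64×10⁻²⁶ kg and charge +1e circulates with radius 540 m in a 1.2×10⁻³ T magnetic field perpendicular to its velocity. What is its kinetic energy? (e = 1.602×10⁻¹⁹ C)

KE ≈ 3.9×10⁵ eV

v = |q|Br/m, then KE = ½mv² = (qBr)²/(2m).
v = (1.602×10⁻¹⁹)(1.2×10⁻³)(540)/8.64×10⁻²⁶ ≈ 1.201×10⁶ m/s.
KE = ½(8.64×10⁻²⁶)(1.201×10⁶)² ≈ 6.2×10⁻¹⁴ J = 3.9×10⁵ eV.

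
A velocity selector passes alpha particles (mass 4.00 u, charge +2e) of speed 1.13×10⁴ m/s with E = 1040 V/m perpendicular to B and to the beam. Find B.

B = 0.0920 T

Balance of forces in the selector: qE = qvB ⇒ B = E/v.
B = 1040/1.13×10⁴ = 0.0920 T.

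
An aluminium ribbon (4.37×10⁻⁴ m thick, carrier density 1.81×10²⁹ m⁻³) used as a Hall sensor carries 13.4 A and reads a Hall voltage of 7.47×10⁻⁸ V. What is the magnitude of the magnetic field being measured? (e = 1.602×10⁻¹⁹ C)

From V_H = IB/(n e t), B = V_H n e t / I.
B = (7.47×10⁻⁸)(1.81×10²⁹)(1.602×10⁻¹⁹)(4.37×10⁻⁴)/13.4 ≈ 0.0706 T.

B ≈ 0.0706 T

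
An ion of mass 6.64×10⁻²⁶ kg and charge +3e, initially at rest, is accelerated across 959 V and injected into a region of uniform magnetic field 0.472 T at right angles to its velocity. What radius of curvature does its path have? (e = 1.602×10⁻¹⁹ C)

r ≈ 0.0345 m

Acceleration: |q|V = ½mv² ⇒ v = √(2|q|V/m) = √(2·4.806×10⁻¹⁹·959/6.64×10⁻²⁶) ≈ 1.178×10⁵ m/s.
In the field: r = mv/(|q|B) = (6.64×10⁻²⁶)(1.178×10⁵)/((4.806×10⁻¹⁹)(0.472)) ≈ 0.0345 m.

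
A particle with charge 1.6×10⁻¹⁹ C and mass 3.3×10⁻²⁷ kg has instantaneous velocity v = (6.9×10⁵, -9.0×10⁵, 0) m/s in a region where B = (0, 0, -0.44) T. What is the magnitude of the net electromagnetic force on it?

|F| ≈ 7.98×10⁻¹⁴ N

v×B = (3.96×10⁵, 3.04×10⁵, 0) N/C.
F = q v×B = (1.6×10⁻¹⁹ C)·(3.96×10⁵, 3.04×10⁵, 0) = (6.34×10⁻¹⁴, 4.86×10⁻¹⁴, 0) N.
|F| = 7.98×10⁻¹⁴ N.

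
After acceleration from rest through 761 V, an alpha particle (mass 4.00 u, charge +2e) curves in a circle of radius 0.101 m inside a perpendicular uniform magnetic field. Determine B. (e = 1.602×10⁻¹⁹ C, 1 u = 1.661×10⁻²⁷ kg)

B ≈ 0.0556 T

v = √(2|q|V/m) = √(2·3.204×10⁻¹⁹·761/6.644×10⁻²⁷) ≈ 2.709×10⁵ m/s.
B = mv/(|q|r) = (6.644×10⁻²⁷)(2.709×10⁵)/((3.204×10⁻¹⁹)(0.101)) ≈ 0.0556 T.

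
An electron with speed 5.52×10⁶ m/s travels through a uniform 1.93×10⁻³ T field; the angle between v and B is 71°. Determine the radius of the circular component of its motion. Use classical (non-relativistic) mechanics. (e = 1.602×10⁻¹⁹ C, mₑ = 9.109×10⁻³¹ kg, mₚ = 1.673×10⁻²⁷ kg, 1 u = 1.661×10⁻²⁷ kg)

v⊥ = v sinθ = 5.52×10⁶·sin71° ≈ 5.219×10⁶ m/s.
r = m v⊥/(|q|B) = (9.109×10⁻³¹)(5.219×10⁶)/((1.602×10⁻¹⁹)(1.93×10⁻³)) ≈ 0.0154 m.

r ≈ 0.0154 m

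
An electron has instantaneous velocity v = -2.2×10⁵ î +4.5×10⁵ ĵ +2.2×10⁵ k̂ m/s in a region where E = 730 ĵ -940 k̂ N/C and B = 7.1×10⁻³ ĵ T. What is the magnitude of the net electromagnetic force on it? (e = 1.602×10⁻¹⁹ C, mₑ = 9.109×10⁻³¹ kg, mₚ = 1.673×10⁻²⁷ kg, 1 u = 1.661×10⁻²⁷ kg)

|F| ≈ 4.87×10⁻¹⁶ N

v×B = (-1560, 0, -1560) N/C.
E + v×B = (-1560, 730, -2500) N/C.
F = q(E + v×B) = (−1.602×10⁻¹⁹ C)·(-1560, 730, -2500) = (2.50×10⁻¹⁶, -1.17×10⁻¹⁶, 4.01×10⁻¹⁶) N.
|F| = 4.87×10⁻¹⁶ N.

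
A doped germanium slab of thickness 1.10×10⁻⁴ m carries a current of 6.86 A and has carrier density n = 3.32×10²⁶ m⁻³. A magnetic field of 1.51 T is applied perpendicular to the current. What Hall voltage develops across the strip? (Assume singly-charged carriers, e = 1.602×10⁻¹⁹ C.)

V_H = IB/(n e t).
V_H = (6.86)(1.51)/((3.32×10²⁶)(1.602×10⁻¹⁹)(1.10×10⁻⁴)) ≈ 1.77×10⁻³ V.

V_H ≈ 1.77×10⁻³ V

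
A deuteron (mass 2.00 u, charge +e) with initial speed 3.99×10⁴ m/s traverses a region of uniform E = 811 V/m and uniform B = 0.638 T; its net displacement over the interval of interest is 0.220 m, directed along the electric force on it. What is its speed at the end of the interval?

v_f ≈ 1.37×10⁵ m/s

B does no work; ΔKE = |q|E d.
½mv_f² = ½mv₀² + |q|Ed = ½(3.322×10⁻²⁷)(3.99×10⁴)² + (1.602×10⁻¹⁹)(811)(0.220) ≈ 2.644×10⁻¹⁸ J + 2.858×10⁻¹⁷ J ≈ 3.123×10⁻¹⁷ J.
v_f = √(2·3.123×10⁻¹⁷/3.322×10⁻²⁷) ≈ 1.37×10⁵ m/s.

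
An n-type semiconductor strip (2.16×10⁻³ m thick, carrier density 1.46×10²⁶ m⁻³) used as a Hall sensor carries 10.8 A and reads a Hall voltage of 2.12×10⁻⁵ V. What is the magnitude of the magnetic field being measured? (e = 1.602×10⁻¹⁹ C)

From V_H = IB/(n e t), B = V_H n e t / I.
B = (2.12×10⁻⁵)(1.46×10²⁶)(1.602×10⁻¹⁹)(2.16×10⁻³)/10.8 ≈ 0.0992 T.

B ≈ 0.0992 T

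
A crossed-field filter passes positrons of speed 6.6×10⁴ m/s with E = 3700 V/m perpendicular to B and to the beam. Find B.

Balance of forces in the selector: qE = qvB ⇒ B = E/v.
B = 3700/6.6×10⁴ = 0.056 T.

B = 0.056 T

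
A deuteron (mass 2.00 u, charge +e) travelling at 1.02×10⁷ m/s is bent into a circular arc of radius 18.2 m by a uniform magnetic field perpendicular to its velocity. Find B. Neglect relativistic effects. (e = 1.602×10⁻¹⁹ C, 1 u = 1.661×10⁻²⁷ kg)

B ≈ 0.0116 T

From |q|vB = mv²/r, B = mv/(|q|r).
B = (3.322×10⁻²⁷)(1.02×10⁷)/((1.602×10⁻¹⁹)(18.2)) ≈ 0.0116 T.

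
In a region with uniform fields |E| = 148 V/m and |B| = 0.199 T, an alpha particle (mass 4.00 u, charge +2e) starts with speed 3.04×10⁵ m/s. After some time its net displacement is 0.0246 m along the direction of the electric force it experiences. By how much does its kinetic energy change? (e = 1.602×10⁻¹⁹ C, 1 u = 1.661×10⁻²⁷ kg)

ΔKE ≈ 1.17×10⁻¹⁸ J

The magnetic force is always ⟂ v and does no work; only the electric force changes KE.
ΔKE = F_E · d = |q|E d = (3.204×10⁻¹⁹)(148)(0.0246) ≈ 1.17×10⁻¹⁸ J.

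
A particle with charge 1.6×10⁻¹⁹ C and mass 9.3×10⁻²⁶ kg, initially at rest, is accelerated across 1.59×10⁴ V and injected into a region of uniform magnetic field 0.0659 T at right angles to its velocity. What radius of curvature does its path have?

Acceleration: |q|V = ½mv² ⇒ v = √(2|q|V/m) = √(2·1.6×10⁻¹⁹·1.59×10⁴/9.3×10⁻²⁶) ≈ 2.339×10⁵ m/s.
In the field: r = mv/(|q|B) = (9.3×10⁻²⁶)(2.339×10⁵)/((1.6×10⁻¹⁹)(0.0659)) ≈ 2.06 m.

r ≈ 2.06 m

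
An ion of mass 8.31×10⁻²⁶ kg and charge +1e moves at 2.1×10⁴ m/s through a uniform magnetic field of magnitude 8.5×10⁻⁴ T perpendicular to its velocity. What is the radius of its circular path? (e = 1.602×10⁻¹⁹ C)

The magnetic force provides the centripetal force: |q|vB = mv²/r.
r = mv/(|q|B) = (8.31×10⁻²⁶)(2.1×10⁴)/((1.602×10⁻¹⁹)(8.5×10⁻⁴)) ≈ 13 m.

r ≈ 13 m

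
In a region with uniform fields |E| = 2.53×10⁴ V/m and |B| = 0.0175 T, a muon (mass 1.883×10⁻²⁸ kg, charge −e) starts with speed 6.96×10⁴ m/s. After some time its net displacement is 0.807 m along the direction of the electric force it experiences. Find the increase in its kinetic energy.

The magnetic force is always ⟂ v and does no work; only the electric force changes KE.
ΔKE = F_E · d = |q|E d = (1.602×10⁻¹⁹)(2.53×10⁴)(0.807) ≈ 3.27×10⁻¹⁵ J.

ΔKE ≈ 3.27×10⁻¹⁵ J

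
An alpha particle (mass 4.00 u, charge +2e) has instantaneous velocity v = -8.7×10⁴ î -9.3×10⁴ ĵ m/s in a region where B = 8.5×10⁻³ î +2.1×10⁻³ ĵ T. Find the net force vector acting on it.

F ≈ (0, 0, 1.95×10⁻¹⁶) N

v×B = (0, 0, 608) N/C.
F = q v×B = (3.204×10⁻¹⁹ C)·(0, 0, 608) = (0, 0, 1.95×10⁻¹⁶) N.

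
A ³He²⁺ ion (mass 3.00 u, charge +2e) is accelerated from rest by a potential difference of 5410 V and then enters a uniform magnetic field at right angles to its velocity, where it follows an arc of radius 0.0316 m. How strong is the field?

B ≈ 0.411 T

v = √(2|q|V/m) = √(2·3.204×10⁻¹⁹·5410/4.983×10⁻²⁷) ≈ 8.341×10⁵ m/s.
B = mv/(|q|r) = (4.983×10⁻²⁷)(8.341×10⁵)/((3.204×10⁻¹⁹)(0.0316)) ≈ 0.411 T.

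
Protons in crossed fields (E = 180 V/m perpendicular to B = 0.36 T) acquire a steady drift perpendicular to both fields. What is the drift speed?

v_d ≈ 500 m/s

The steady drift has the magnetic force balancing the electric force, so v_d = E/B.
v_d = 180/0.36 = 500 m/s.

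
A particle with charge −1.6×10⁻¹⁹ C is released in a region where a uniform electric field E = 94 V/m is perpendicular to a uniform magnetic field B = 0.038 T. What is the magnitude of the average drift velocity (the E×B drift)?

v_d ≈ 2500 m/s

The E×B drift speed is v_d = E/B.
v_d = 94/0.038 = 2500 m/s.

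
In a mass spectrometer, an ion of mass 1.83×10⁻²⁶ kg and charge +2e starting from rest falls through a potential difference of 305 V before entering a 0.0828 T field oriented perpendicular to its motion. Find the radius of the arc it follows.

r ≈ 0.0713 m

Acceleration: |q|V = ½mv² ⇒ v = √(2|q|V/m) = √(2·3.204×10⁻¹⁹·305/1.83×10⁻²⁶) ≈ 1.033×10⁵ m/s.
In the field: r = mv/(|q|B) = (1.83×10⁻²⁶)(1.033×10⁵)/((3.204×10⁻¹⁹)(0.0828)) ≈ 0.0713 m.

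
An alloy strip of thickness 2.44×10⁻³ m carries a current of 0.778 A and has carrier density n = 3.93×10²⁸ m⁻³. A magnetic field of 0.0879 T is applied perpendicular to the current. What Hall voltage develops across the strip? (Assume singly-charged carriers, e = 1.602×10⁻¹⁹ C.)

V_H ≈ 4.45×10⁻⁹ V

V_H = IB/(n e t).
V_H = (0.778)(0.0879)/((3.93×10²⁸)(1.602×10⁻¹⁹)(2.44×10⁻³)) ≈ 4.45×10⁻⁹ V.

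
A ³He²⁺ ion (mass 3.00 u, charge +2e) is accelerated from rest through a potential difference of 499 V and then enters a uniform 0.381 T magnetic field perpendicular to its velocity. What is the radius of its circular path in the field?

r ≈ 0.0103 m

Acceleration: |q|V = ½mv² ⇒ v = √(2|q|V/m) = √(2·3.204×10⁻¹⁹·499/4.983×10⁻²⁷) ≈ 2.533×10⁵ m/s.
In the field: r = mv/(|q|B) = (4.983×10⁻²⁷)(2.533×10⁵)/((3.204×10⁻¹⁹)(0.381)) ≈ 0.0103 m.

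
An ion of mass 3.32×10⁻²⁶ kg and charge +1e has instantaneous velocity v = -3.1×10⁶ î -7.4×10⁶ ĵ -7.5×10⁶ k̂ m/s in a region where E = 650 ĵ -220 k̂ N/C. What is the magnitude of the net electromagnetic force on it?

Only an electric field acts, so F = qE = (1.602×10⁻¹⁹ C)·(0, 650, -220) = (0, 1.04×10⁻¹⁶, -3.52×10⁻¹⁷) N.
|F| = 1.10×10⁻¹⁶ N.

|F| ≈ 1.10×10⁻¹⁶ N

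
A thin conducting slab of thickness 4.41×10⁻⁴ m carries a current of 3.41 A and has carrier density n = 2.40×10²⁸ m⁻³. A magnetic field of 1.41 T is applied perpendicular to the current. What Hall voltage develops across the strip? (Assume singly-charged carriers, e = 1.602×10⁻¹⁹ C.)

V_H = IB/(n e t).
V_H = (3.41)(1.41)/((2.40×10²⁸)(1.602×10⁻¹⁹)(4.41×10⁻⁴)) ≈ 2.84×10⁻⁶ V.

V_H ≈ 2.84×10⁻⁶ V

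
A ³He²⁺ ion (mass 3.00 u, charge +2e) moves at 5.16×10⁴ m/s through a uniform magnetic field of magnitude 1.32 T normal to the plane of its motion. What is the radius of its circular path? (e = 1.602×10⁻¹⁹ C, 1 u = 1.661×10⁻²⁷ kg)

The magnetic force provides the centripetal force: |q|vB = mv²/r.
r = mv/(|q|B) = (4.983×10⁻²⁷)(5.16×10⁴)/((3.204×10⁻¹⁹)(1.32)) ≈ 6.08×10⁻⁴ m.

r ≈ 6.08×10⁻⁴ m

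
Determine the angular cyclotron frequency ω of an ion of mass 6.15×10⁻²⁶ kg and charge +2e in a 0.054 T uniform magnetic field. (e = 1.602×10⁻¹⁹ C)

ω = |q|B/m.
ω = (3.204×10⁻¹⁹)(0.054)/6.15×10⁻²⁶ ≈ 2.8×10⁵ rad/s.

ω ≈ 2.8×10⁵ rad/s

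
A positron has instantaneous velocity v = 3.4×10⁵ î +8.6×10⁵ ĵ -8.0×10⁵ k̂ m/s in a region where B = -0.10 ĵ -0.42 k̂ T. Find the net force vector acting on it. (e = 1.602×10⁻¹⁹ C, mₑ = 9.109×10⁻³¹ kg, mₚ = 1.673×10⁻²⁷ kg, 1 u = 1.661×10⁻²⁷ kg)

F ≈ (-7.07×10⁻¹⁴, 2.29×10⁻¹⁴, -5.45×10⁻¹⁵) N

v×B = (-4.41×10⁵, 1.43×10⁵, -3.40×10⁴) N/C.
F = q v×B = (1.602×10⁻¹⁹ C)·(-4.41×10⁵, 1.43×10⁵, -3.40×10⁴) = (-7.07×10⁻¹⁴, 2.29×10⁻¹⁴, -5.45×10⁻¹⁵) N.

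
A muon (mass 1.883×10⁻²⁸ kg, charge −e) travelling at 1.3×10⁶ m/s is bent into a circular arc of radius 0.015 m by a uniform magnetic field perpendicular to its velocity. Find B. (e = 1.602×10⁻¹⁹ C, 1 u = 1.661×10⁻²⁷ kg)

B ≈ 0.10 T

From |q|vB = mv²/r, B = mv/(|q|r).
B = (1.883×10⁻²⁸)(1.3×10⁶)/((1.602×10⁻¹⁹)(0.015)) ≈ 0.10 T.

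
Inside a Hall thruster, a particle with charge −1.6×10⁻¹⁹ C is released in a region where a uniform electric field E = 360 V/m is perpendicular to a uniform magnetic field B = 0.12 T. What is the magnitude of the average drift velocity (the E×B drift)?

v_d ≈ 3000 m/s

The steady drift has the magnetic force balancing the electric force, so v_d = E/B.
v_d = 360/0.12 = 3000 m/s.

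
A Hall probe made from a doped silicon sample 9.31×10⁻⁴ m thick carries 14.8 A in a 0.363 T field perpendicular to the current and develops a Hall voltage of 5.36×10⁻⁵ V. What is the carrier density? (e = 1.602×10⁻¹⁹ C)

From V_H = IB/(n e t), n = IB/(V_H e t).
n = (14.8)(0.363)/((5.36×10⁻⁵)(1.602×10⁻¹⁹)(9.31×10⁻⁴)) ≈ 6.72×10²⁶ m⁻³.

n ≈ 6.72×10²⁶ m⁻³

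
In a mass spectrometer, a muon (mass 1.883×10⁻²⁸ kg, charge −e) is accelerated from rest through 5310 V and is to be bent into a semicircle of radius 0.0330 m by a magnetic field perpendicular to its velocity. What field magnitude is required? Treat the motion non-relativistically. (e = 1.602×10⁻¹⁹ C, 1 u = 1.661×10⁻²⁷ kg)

B ≈ 0.107 T

v = √(2|q|V/m) = √(2·1.602×10⁻¹⁹·5310/1.883×10⁻²⁸) ≈ 3.006×10⁶ m/s.
B = mv/(|q|r) = (1.883×10⁻²⁸)(3.006×10⁶)/((1.602×10⁻¹⁹)(0.0330)) ≈ 0.107 T.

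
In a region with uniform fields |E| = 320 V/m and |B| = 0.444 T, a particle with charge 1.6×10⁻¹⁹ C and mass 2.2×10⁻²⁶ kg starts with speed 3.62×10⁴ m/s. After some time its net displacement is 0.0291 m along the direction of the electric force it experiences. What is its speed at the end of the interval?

B does no work; ΔKE = |q|E d.
½mv_f² = ½mv₀² + |q|Ed = ½(2.2×10⁻²⁶)(3.62×10⁴)² + (1.6×10⁻¹⁹)(320)(0.0291) ≈ 1.441×10⁻¹⁷ J + 1.490×10⁻¹⁸ J ≈ 1.590×10⁻¹⁷ J.
v_f = √(2·1.590×10⁻¹⁷/2.2×10⁻²⁶) ≈ 3.80×10⁴ m/s.

v_f ≈ 3.80×10⁴ m/s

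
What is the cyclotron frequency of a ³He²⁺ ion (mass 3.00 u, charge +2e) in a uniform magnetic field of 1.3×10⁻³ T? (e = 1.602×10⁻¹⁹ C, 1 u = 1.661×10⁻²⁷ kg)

f = |q|B/(2πm).
f = (3.204×10⁻¹⁹)(1.3×10⁻³)/(2π·4.983×10⁻²⁷) ≈ 1.3×10⁴ Hz.

f ≈ 1.3×10⁴ Hz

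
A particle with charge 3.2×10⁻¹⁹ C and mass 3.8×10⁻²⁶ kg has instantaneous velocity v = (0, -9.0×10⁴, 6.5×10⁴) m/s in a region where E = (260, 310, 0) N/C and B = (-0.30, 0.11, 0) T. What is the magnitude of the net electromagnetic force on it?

v×B = (-7150, -1.95×10⁴, -2.70×10⁴) N/C.
E + v×B = (-6890, -1.92×10⁴, -2.70×10⁴) N/C.
F = q(E + v×B) = (3.2×10⁻¹⁹ C)·(-6890, -1.92×10⁴, -2.70×10⁴) = (-2.20×10⁻¹⁵, -6.14×10⁻¹⁵, -8.64×10⁻¹⁵) N.
|F| = 1.08×10⁻¹⁴ N.

|F| ≈ 1.08×10⁻¹⁴ N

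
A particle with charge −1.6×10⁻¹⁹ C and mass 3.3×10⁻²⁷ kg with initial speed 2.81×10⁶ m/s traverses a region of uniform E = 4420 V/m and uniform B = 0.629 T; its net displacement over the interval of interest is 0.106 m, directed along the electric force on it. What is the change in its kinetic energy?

ΔKE ≈ 7.50×10⁻¹⁷ J

The magnetic force is always ⟂ v and does no work; only the electric force changes KE.
ΔKE = F_E · d = |q|E d = (1.6×10⁻¹⁹)(4420)(0.106) ≈ 7.50×10⁻¹⁷ J.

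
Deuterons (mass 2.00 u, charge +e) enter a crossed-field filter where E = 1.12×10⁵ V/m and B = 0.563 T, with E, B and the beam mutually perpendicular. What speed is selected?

v = 1.99×10⁵ m/s

Straight-line motion ⇒ electric and magnetic forces cancel, so E = vB.
v = E/B = 1.12×10⁵/0.563 = 1.99×10⁵ m/s.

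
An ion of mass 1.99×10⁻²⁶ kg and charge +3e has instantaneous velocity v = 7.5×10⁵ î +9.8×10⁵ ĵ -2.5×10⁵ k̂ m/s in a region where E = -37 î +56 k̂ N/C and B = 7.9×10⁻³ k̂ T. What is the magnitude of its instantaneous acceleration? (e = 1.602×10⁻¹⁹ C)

|a| ≈ 2.35×10¹¹ m/s²

v×B = (7740, -5930, 0) N/C.
E + v×B = (7710, -5930, 56.0) N/C.
F = q(E + v×B) = (4.806×10⁻¹⁹ C)·(7710, -5930, 56.0) = (3.70×10⁻¹⁵, -2.85×10⁻¹⁵, 2.69×10⁻¹⁷) N.
|a| = |F|/m = 4.671×10⁻¹⁵/1.99×10⁻²⁶ ≈ 2.35×10¹¹ m/s².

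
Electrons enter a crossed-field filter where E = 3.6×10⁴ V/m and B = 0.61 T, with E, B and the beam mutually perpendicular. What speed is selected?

Zero net Lorentz force requires |qE| = |q v×B|, i.e. E = vB.
v = E/B = 3.6×10⁴/0.61 = 5.9×10⁴ m/s.

v = 5.9×10⁴ m/s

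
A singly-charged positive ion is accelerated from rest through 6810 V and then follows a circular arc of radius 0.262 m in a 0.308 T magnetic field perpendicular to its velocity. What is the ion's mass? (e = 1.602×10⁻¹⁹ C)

m ≈ 7.66×10⁻²⁶ kg

Combine |q|V = ½mv² and r = mv/(|q|B): eliminate v to get m = qB²r²/(2V).
m = (1.602×10⁻¹⁹)(0.308)²(0.262)²/(2·6810) ≈ 7.66×10⁻²⁶ kg.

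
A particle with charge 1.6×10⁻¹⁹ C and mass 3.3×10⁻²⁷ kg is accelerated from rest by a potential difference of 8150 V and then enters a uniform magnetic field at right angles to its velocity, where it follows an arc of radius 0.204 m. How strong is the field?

B ≈ 0.0899 T

v = √(2|q|V/m) = √(2·1.6×10⁻¹⁹·8150/3.3×10⁻²⁷) ≈ 8.890×10⁵ m/s.
B = mv/(|q|r) = (3.3×10⁻²⁷)(8.890×10⁵)/((1.6×10⁻¹⁹)(0.204)) ≈ 0.0899 T.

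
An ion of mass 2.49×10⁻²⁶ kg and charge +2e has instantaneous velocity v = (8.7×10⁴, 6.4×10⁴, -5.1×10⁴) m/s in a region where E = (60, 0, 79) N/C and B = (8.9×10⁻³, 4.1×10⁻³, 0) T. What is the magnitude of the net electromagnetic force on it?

v×B = (209, -454, -213) N/C.
E + v×B = (269, -454, -134) N/C.
F = q(E + v×B) = (3.204×10⁻¹⁹ C)·(269, -454, -134) = (8.62×10⁻¹⁷, -1.45×10⁻¹⁶, -4.29×10⁻¹⁷) N.
|F| = 1.74×10⁻¹⁶ N.

|F| ≈ 1.74×10⁻¹⁶ N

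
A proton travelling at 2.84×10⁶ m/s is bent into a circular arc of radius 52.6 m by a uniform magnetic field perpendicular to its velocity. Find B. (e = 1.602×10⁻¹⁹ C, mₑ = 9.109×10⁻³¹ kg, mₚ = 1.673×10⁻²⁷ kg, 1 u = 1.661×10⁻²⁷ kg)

From |q|vB = mv²/r, B = mv/(|q|r).
B = (1.673×10⁻²⁷)(2.84×10⁶)/((1.602×10⁻¹⁹)(52.6)) ≈ 5.64×10⁻⁴ T.

B ≈ 5.64×10⁻⁴ T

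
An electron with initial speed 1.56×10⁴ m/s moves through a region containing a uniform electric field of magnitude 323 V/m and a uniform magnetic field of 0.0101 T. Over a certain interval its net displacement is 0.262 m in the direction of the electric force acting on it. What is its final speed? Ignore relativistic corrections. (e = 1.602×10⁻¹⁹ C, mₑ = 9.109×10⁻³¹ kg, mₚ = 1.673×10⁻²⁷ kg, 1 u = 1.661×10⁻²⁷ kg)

v_f ≈ 5.46×10⁶ m/s

B does no work; ΔKE = |q|E d.
½mv_f² = ½mv₀² + |q|Ed = ½(9.109×10⁻³¹)(1.56×10⁴)² + (1.602×10⁻¹⁹)(323)(0.262) ≈ 1.108×10⁻²² J + 1.356×10⁻¹⁷ J ≈ 1.356×10⁻¹⁷ J.
v_f = √(2·1.356×10⁻¹⁷/9.109×10⁻³¹) ≈ 5.46×10⁶ m/s.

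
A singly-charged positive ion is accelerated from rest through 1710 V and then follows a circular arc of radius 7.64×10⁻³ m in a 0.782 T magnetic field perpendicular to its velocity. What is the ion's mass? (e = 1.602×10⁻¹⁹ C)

m ≈ 1.67×10⁻²⁷ kg

Combine |q|V = ½mv² and r = mv/(|q|B): eliminate v to get m = qB²r²/(2V).
m = (1.602×10⁻¹⁹)(0.782)²(7.64×10⁻³)²/(2·1710) ≈ 1.67×10⁻²⁷ kg.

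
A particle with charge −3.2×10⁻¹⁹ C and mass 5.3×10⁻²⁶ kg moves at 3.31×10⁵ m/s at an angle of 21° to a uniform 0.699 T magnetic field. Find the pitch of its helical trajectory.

p ≈ 0.460 m

v∥ = v cosθ = 3.31×10⁵·cos21° ≈ 3.090×10⁵ m/s.
T = 2πm/(|q|B) = 2π(5.3×10⁻²⁶)/((3.2×10⁻¹⁹)(0.699)) ≈ 1.489×10⁻⁶ s.
pitch = v∥ T = (3.090×10⁵)(1.489×10⁻⁶) ≈ 0.460 m.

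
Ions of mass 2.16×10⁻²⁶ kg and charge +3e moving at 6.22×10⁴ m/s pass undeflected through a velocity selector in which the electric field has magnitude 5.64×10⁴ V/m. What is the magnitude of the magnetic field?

Balance of forces in the selector: qE = qvB ⇒ B = E/v.
B = 5.64×10⁴/6.22×10⁴ = 0.907 T.

B = 0.907 T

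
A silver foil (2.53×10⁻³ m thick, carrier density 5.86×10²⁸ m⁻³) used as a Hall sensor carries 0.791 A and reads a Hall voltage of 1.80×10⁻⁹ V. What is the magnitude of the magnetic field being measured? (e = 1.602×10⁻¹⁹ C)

From V_H = IB/(n e t), B = V_H n e t / I.
B = (1.80×10⁻⁹)(5.86×10²⁸)(1.602×10⁻¹⁹)(2.53×10⁻³)/0.791 ≈ 0.0540 T.

B ≈ 0.0540 T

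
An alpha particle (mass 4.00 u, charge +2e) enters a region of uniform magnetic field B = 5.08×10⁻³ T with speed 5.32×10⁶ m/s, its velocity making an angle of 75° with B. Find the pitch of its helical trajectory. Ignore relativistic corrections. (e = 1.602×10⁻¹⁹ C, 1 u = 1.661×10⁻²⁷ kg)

p ≈ 35.3 m

v∥ = v cosθ = 5.32×10⁶·cos75° ≈ 1.377×10⁶ m/s.
T = 2πm/(|q|B) = 2π(6.644×10⁻²⁷)/((3.204×10⁻¹⁹)(5.08×10⁻³)) ≈ 2.565×10⁻⁵ s.
pitch = v∥ T = (1.377×10⁶)(2.565×10⁻⁵) ≈ 35.3 m.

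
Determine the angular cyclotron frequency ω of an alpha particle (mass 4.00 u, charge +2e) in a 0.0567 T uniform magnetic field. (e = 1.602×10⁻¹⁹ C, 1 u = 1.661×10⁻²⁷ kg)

ω ≈ 2.73×10⁶ rad/s

ω = |q|B/m.
ω = (3.204×10⁻¹⁹)(0.0567)/6.644×10⁻²⁷ ≈ 2.73×10⁶ rad/s.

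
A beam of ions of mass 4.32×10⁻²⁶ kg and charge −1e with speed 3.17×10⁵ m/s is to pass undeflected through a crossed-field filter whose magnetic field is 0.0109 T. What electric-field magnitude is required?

For straight-line motion qE = qvB, so E = vB.
E = 3.17×10⁵ × 0.0109 = 3460 V/m.

E = 3460 V/m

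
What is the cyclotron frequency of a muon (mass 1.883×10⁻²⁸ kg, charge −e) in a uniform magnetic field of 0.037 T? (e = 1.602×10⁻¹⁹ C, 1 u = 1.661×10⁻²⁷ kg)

f ≈ 5.0×10⁶ Hz

f = |q|B/(2πm).
f = (1.602×10⁻¹⁹)(0.037)/(2π·1.883×10⁻²⁸) ≈ 5.0×10⁶ Hz.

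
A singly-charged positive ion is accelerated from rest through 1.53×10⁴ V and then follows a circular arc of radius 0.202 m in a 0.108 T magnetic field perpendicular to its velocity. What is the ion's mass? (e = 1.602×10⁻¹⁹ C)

m ≈ 2.49×10⁻²⁷ kg

Combine |q|V = ½mv² and r = mv/(|q|B): eliminate v to get m = qB²r²/(2V).
m = (1.602×10⁻¹⁹)(0.108)²(0.202)²/(2·1.53×10⁴) ≈ 2.49×10⁻²⁷ kg.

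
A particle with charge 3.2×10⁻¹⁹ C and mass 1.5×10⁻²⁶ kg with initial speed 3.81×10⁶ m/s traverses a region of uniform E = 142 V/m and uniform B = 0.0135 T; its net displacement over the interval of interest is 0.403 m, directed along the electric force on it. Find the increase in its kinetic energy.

ΔKE ≈ 1.83×10⁻¹⁷ J

The magnetic force is always ⟂ v and does no work; only the electric force changes KE.
ΔKE = F_E · d = |q|E d = (3.2×10⁻¹⁹)(142)(0.403) ≈ 1.83×10⁻¹⁷ J.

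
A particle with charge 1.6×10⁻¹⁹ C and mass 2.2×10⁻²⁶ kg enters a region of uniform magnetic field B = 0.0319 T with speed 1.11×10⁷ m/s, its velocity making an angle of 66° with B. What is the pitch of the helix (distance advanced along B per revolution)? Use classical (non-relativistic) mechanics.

v∥ = v cosθ = 1.11×10⁷·cos66° ≈ 4.515×10⁶ m/s.
T = 2πm/(|q|B) = 2π(2.2×10⁻²⁶)/((1.6×10⁻¹⁹)(0.0319)) ≈ 2.708×10⁻⁵ s.
pitch = v∥ T = (4.515×10⁶)(2.708×10⁻⁵) ≈ 122 m.

p ≈ 122 m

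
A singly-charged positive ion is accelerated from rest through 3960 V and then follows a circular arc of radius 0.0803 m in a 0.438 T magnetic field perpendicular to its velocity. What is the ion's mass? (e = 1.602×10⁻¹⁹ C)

m ≈ 2.50×10⁻²⁶ kg

Combine |q|V = ½mv² and r = mv/(|q|B): eliminate v to get m = qB²r²/(2V).
m = (1.602×10⁻¹⁹)(0.438)²(0.0803)²/(2·3960) ≈ 2.50×10⁻²⁶ kg.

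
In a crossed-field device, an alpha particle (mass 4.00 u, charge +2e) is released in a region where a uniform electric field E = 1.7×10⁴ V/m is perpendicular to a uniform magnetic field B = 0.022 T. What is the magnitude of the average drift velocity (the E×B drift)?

The steady drift has the magnetic force balancing the electric force, so v_d = E/B.
v_d = 1.7×10⁴/0.022 = 7.7×10⁵ m/s.

v_d ≈ 7.7×10⁵ m/s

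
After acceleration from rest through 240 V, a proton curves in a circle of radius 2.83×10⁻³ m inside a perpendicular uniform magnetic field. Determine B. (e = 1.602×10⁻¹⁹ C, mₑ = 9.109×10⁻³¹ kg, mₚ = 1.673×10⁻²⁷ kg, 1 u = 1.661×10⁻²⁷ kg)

B ≈ 0.791 T

v = √(2|q|V/m) = √(2·1.602×10⁻¹⁹·240/1.673×10⁻²⁷) ≈ 2.144×10⁵ m/s.
B = mv/(|q|r) = (1.673×10⁻²⁷)(2.144×10⁵)/((1.602×10⁻¹⁹)(2.83×10⁻³)) ≈ 0.791 T.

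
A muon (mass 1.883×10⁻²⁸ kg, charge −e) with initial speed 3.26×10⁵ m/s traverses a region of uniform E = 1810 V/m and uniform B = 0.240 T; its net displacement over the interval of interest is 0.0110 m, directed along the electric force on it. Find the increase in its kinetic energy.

The magnetic force is always ⟂ v and does no work; only the electric force changes KE.
ΔKE = F_E · d = |q|E d = (1.602×10⁻¹⁹)(1810)(0.0110) ≈ 3.19×10⁻¹⁸ J.

ΔKE ≈ 3.19×10⁻¹⁸ J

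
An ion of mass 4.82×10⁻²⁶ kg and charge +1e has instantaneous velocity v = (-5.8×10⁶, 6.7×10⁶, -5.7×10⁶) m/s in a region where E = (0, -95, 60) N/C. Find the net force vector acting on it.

F ≈ (0, -1.52×10⁻¹⁷, 9.61×10⁻¹⁸) N

Only an electric field acts, so F = qE = (1.602×10⁻¹⁹ C)·(0, -95.0, 60.0) = (0, -1.52×10⁻¹⁷, 9.61×10⁻¹⁸) N.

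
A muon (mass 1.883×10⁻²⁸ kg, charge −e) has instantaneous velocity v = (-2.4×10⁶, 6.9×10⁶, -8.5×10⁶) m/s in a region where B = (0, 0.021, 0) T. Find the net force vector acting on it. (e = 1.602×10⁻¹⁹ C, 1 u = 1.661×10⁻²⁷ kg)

v×B = (1.78×10⁵, 0, -5.04×10⁴) N/C.
F = q v×B = (−1.602×10⁻¹⁹ C)·(1.78×10⁵, 0, -5.04×10⁴) = (-2.86×10⁻¹⁴, 0, 8.07×10⁻¹⁵) N.

F ≈ (-2.86×10⁻¹⁴, 0, 8.07×10⁻¹⁵) N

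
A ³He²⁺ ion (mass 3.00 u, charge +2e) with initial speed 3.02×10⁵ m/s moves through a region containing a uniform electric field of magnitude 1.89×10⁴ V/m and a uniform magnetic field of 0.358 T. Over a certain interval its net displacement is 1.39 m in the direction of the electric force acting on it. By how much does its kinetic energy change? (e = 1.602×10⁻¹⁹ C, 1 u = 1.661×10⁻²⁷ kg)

The magnetic force is always ⟂ v and does no work; only the electric force changes KE.
ΔKE = F_E · d = |q|E d = (3.204×10⁻¹⁹)(1.89×10⁴)(1.39) ≈ 8.42×10⁻¹⁵ J.

ΔKE ≈ 8.42×10⁻¹⁵ J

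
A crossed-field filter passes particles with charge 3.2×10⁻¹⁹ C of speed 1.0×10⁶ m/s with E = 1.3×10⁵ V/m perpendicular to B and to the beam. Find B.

Balance of forces in the selector: qE = qvB ⇒ B = E/v.
B = 1.3×10⁵/1.0×10⁶ = 0.13 T.

B = 0.13 T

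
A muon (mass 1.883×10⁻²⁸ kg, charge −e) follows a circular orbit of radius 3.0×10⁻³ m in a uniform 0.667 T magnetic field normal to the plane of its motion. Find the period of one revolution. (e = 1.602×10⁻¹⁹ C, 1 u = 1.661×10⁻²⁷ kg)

The cyclotron period depends only on m, q, B: T = 2πm/(|q|B).
T = 2π(1.883×10⁻²⁸)/((1.602×10⁻¹⁹)(0.667)) ≈ 1.11×10⁻⁸ s.

T ≈ 1.11×10⁻⁸ s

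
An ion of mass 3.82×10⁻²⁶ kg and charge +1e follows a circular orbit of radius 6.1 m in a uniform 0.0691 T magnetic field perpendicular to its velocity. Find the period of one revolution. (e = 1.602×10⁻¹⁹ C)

T ≈ 2.17×10⁻⁵ s

The cyclotron period depends only on m, q, B: T = 2πm/(|q|B).
T = 2π(3.82×10⁻²⁶)/((1.602×10⁻¹⁹)(0.0691)) ≈ 2.17×10⁻⁵ s.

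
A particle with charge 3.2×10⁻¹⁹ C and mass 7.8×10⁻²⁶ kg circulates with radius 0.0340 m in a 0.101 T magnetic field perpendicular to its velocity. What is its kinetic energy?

v = |q|Br/m, then KE = ½mv² = (qBr)²/(2m).
v = (3.2×10⁻¹⁹)(0.101)(0.0340)/7.8×10⁻²⁶ ≈ 1.409×10⁴ m/s.
KE = ½(7.8×10⁻²⁶)(1.409×10⁴)² ≈ 7.74×10⁻¹⁸ J.

KE ≈ 7.74×10⁻¹⁸ J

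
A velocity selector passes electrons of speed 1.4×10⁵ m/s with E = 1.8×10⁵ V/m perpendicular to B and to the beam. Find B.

B = 1.3 T

Balance of forces in the selector: qE = qvB ⇒ B = E/v.
B = 1.8×10⁵/1.4×10⁵ = 1.3 T.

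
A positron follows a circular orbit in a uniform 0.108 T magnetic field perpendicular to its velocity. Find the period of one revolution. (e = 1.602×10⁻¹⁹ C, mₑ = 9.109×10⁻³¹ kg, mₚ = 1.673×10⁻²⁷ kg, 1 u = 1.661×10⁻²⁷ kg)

The cyclotron period depends only on m, q, B: T = 2πm/(|q|B).
T = 2π(9.109×10⁻³¹)/((1.602×10⁻¹⁹)(0.108)) ≈ 3.31×10⁻¹⁰ s.

T ≈ 3.31×10⁻¹⁰ s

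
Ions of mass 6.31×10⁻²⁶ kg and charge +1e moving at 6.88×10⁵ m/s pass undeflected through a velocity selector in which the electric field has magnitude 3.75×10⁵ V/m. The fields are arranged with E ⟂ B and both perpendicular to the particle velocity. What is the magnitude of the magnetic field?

B = 0.545 T

Balance of forces in the selector: qE = qvB ⇒ B = E/v.
B = 3.75×10⁵/6.88×10⁵ = 0.545 T.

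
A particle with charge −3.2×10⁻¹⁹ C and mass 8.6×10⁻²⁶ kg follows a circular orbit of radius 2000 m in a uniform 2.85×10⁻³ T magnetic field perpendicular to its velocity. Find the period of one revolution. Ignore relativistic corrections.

The cyclotron period depends only on m, q, B: T = 2πm/(|q|B).
T = 2π(8.6×10⁻²⁶)/((3.2×10⁻¹⁹)(2.85×10⁻³)) ≈ 5.92×10⁻⁴ s.

T ≈ 5.92×10⁻⁴ s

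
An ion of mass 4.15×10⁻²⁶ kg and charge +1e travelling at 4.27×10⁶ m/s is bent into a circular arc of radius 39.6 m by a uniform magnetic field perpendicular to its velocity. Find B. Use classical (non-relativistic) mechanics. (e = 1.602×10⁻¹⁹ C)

From |q|vB = mv²/r, B = mv/(|q|r).
B = (4.15×10⁻²⁶)(4.27×10⁶)/((1.602×10⁻¹⁹)(39.6)) ≈ 0.0279 T.

B ≈ 0.0279 T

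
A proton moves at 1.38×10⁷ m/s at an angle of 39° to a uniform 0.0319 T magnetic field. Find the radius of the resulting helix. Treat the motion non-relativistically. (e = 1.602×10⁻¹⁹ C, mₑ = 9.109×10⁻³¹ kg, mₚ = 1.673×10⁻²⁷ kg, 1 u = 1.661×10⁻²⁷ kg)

v⊥ = v sinθ = 1.38×10⁷·sin39° ≈ 8.685×10⁶ m/s.
r = m v⊥/(|q|B) = (1.673×10⁻²⁷)(8.685×10⁶)/((1.602×10⁻¹⁹)(0.0319)) ≈ 2.84 m.

r ≈ 2.84 m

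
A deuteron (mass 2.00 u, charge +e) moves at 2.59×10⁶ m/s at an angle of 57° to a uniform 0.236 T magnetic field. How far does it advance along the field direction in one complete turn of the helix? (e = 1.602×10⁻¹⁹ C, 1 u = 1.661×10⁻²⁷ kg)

v∥ = v cosθ = 2.59×10⁶·cos57° ≈ 1.411×10⁶ m/s.
T = 2πm/(|q|B) = 2π(3.322×10⁻²⁷)/((1.602×10⁻¹⁹)(0.236)) ≈ 5.521×10⁻⁷ s.
pitch = v∥ T = (1.411×10⁶)(5.521×10⁻⁷) ≈ 0.779 m.

p ≈ 0.779 m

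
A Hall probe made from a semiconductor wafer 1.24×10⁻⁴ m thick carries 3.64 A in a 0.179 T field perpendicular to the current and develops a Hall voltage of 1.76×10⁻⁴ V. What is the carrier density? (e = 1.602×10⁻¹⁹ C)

n ≈ 1.86×10²⁶ m⁻³

From V_H = IB/(n e t), n = IB/(V_H e t).
n = (3.64)(0.179)/((1.76×10⁻⁴)(1.602×10⁻¹⁹)(1.24×10⁻⁴)) ≈ 1.86×10²⁶ m⁻³.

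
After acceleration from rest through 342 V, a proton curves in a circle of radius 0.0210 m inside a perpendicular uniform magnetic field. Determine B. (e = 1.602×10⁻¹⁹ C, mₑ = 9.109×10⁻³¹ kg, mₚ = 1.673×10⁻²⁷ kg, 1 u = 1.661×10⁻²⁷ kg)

v = √(2|q|V/m) = √(2·1.602×10⁻¹⁹·342/1.673×10⁻²⁷) ≈ 2.559×10⁵ m/s.
B = mv/(|q|r) = (1.673×10⁻²⁷)(2.559×10⁵)/((1.602×10⁻¹⁹)(0.0210)) ≈ 0.127 T.

B ≈ 0.127 T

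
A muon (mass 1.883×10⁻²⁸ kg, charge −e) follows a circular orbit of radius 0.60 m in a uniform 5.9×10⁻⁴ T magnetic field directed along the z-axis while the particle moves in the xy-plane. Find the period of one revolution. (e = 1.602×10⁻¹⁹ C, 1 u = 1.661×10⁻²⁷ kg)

The cyclotron period depends only on m, q, B: T = 2πm/(|q|B).
T = 2π(1.883×10⁻²⁸)/((1.602×10⁻¹⁹)(5.9×10⁻⁴)) ≈ 1.3×10⁻⁵ s.

T ≈ 1.3×10⁻⁵ s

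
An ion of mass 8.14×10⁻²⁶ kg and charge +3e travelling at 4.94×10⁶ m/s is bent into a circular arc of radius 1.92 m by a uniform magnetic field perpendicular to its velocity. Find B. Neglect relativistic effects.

B ≈ 0.436 T

From |q|vB = mv²/r, B = mv/(|q|r).
B = (8.14×10⁻²⁶)(4.94×10⁶)/((4.806×10⁻¹⁹)(1.92)) ≈ 0.436 T.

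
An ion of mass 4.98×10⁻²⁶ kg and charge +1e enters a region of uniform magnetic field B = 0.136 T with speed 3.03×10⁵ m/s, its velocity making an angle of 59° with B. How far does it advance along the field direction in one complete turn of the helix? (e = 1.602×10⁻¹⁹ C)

p ≈ 2.24 m

v∥ = v cosθ = 3.03×10⁵·cos59° ≈ 1.561×10⁵ m/s.
T = 2πm/(|q|B) = 2π(4.98×10⁻²⁶)/((1.602×10⁻¹⁹)(0.136)) ≈ 1.436×10⁻⁵ s.
pitch = v∥ T = (1.561×10⁵)(1.436×10⁻⁵) ≈ 2.24 m.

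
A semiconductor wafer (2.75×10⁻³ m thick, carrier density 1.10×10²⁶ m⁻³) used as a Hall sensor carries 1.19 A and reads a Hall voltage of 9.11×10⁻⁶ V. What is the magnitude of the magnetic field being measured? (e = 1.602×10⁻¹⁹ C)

B ≈ 0.371 T

From V_H = IB/(n e t), B = V_H n e t / I.
B = (9.11×10⁻⁶)(1.10×10²⁶)(1.602×10⁻¹⁹)(2.75×10⁻³)/1.19 ≈ 0.371 T.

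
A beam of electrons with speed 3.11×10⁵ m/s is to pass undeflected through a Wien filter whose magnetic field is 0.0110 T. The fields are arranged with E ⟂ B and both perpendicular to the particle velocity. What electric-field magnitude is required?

For straight-line motion qE = qvB, so E = vB.
E = 3.11×10⁵ × 0.0110 = 3420 V/m.

E = 3420 V/m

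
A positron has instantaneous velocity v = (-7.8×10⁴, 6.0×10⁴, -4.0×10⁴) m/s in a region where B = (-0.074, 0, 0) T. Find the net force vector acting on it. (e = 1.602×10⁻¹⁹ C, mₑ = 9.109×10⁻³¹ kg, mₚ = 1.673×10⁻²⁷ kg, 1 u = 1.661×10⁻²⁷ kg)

F ≈ (0, 4.74×10⁻¹⁶, 7.11×10⁻¹⁶) N

v×B = (0, 2960, 4440) N/C.
F = q v×B = (1.602×10⁻¹⁹ C)·(0, 2960, 4440) = (0, 4.74×10⁻¹⁶, 7.11×10⁻¹⁶) N.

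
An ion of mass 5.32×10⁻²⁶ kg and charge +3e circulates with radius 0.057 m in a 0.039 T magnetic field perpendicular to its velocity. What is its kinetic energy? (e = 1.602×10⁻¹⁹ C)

KE ≈ 1.1×10⁻¹⁷ J

v = |q|Br/m, then KE = ½mv² = (qBr)²/(2m).
v = (4.806×10⁻¹⁹)(0.039)(0.057)/5.32×10⁻²⁶ ≈ 2.008×10⁴ m/s.
KE = ½(5.32×10⁻²⁶)(2.008×10⁴)² ≈ 1.1×10⁻¹⁷ J.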